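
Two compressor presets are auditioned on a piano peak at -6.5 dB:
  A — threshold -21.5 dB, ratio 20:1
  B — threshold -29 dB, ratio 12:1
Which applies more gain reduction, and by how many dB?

B, by 6.375 dB

A: 15 dB over, compressed to 0.75 dB over, so 14.25 dB of GR.
B: 22.5 dB over, compressed to 1.875 dB over, so 20.625 dB of GR.
B reduces 6.375 dB more.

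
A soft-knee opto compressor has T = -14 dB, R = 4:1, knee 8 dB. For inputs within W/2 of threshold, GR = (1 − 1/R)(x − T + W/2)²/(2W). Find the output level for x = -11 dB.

-13.296875 dB

x − T + W/2 = -11 − (-14) + 4 = 7.
GR = (1 − 1/4) × 7² / 16 = 0.75 × 49 / 16 = 2.296875 dB.
Output = -11 − 2.296875 = -13.296875 dB.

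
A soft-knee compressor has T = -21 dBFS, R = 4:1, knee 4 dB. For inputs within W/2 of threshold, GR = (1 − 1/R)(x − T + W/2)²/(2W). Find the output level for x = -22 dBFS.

x − T + W/2 = -22 − (-21) + 2 = 1.
GR = (1 − 1/4) × 1² / 8 = 0.75 × 1 / 8 = 0.09375 dB.
Output = -22 − 0.09375 = -22.09375 dBFS.

-22.09375 dBFS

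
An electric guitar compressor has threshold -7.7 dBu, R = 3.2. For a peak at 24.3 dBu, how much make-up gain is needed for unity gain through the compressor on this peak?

22 dB

Overshoot 32 dB → 32/3.2 = 10 dB after compression, so the compressed level is -7.7 + 10 = 2.3 dBu.
Make-up = target − compressed = 24.3 − 2.3 = 22 dB.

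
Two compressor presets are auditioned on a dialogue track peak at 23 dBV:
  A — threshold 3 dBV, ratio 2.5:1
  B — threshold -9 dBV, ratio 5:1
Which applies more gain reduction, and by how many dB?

A: overshoot 20 dB → output overshoot 8 dB → GR 12 dB.
B: overshoot 32 dB → output overshoot 6.4 dB → GR 25.6 dB.
Difference: 13.6 dB in favour of B.

B, by 13.6 dB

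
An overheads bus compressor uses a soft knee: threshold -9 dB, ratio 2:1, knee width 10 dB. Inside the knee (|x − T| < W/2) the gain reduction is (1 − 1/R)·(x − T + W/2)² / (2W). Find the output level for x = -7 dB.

-8.225 dB

x − T + W/2 = -7 − (-9) + 5 = 7.
GR = (1 − 1/2) × 7² / 20 = 0.5 × 49 / 20 = 1.225 dB.
Output = -7 − 1.225 = -8.225 dB.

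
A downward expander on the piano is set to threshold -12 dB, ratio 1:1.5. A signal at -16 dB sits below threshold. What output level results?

Undershoot = (-12) − (-16) = 4 dB.
At 1:1.5, that expands to 6 dB under threshold.
Output = -12 − 6 = -18 dB.

-18 dB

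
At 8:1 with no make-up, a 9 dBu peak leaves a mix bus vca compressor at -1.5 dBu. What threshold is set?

-3 dBu

Input is 12 dB above T (since output overshoot × R = input overshoot: (-1.5 − T)·8 = 9 − T gives T = -3 dBu).
Check: -3 + (9 − (-3))/8 = -3 + 1.5 = -1.5 dBu. ✓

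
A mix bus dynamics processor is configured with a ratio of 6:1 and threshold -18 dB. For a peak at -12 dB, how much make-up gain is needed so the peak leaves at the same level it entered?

5 dB

Overshoot 6 dB → 6/6 = 1 dB after compression, so the compressed level is -18 + 1 = -17 dB.
Make-up = target − compressed = -12 − (-17) = 5 dB.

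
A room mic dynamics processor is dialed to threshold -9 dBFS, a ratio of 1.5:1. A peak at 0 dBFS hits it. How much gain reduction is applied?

0 dBFS exceeds the threshold by 9 dB.
A 1.5:1 ratio leaves 6 dB of that excess.
GR = overshoot in − overshoot out = 9 − 6 = 3 dB.

3 dB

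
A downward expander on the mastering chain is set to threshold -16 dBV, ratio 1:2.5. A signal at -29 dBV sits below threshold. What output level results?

-48.5 dBV

Below threshold, a 1:2.5 expander applies gain = (2.5−1)×(T − x) of attenuation.
(2.5−1) × 13 = 19.5 dB, so output = -29 − 19.5 = -48.5 dBV.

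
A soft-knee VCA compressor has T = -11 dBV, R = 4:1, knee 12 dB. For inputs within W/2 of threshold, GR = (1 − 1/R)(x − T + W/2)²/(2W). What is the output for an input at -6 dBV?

-9.78125 dBV

x − T + W/2 = -6 − (-11) + 6 = 11.
GR = (1 − 1/4) × 11² / 24 = 0.75 × 121 / 24 = 3.78125 dB.
Output = -6 − 3.78125 = -9.78125 dBV.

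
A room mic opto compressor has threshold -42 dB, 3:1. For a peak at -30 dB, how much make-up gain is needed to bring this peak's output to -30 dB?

8 dB

The peak compresses to -42 + 12/3 = -38 dB.
To reach -30 dB requires -30 − (-38) = 8 dB of make-up.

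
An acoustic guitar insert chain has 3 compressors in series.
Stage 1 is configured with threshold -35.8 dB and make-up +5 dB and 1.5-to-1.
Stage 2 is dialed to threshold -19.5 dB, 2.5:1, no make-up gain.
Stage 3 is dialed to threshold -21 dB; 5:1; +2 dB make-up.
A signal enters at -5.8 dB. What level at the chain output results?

Stage 1: -5.8 dB is 30 dB over -35.8 dB; at 1.5:1 that becomes 20 dB over, giving -15.8 dB; +5 dB make-up → -10.8 dB.
Stage 2: overshoot 8.7 dB → 8.7/2.5 = 3.48 dB → -16.02 dB.
Stage 3: -16.02 dB is 4.98 dB over -21 dB; at 5:1 that becomes 0.996 dB over, giving -20.004 dB; +2 dB make-up → -18.004 dB.

-18.004 dB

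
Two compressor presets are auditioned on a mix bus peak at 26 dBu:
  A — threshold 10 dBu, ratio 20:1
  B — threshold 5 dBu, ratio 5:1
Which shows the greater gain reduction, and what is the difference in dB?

A: GR = 16 − 16/20 = 15.2 dB.
B: GR = 21 − 21/5 = 16.8 dB.
B reduces 1.6 dB more.

B, by 1.6 dB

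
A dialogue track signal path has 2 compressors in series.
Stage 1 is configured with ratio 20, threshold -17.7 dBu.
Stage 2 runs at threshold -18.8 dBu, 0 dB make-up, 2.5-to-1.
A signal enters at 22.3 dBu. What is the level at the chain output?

-17.56 dBu

Stage 1: 22.3 dBu is 40 dB over -17.7 dBu; at 20:1 that becomes 2 dB over, giving -15.7 dBu.
Stage 2: -15.7 dBu is 3.1 dB over -18.8 dBu; at 2.5:1 that becomes 1.24 dB over, giving -17.56 dBu.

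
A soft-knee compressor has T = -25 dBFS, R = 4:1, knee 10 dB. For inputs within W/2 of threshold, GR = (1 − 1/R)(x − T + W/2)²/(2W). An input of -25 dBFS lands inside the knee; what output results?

x − T + W/2 = -25 − (-25) + 5 = 5.
GR = (1 − 1/4) × 5² / 20 = 0.75 × 25 / 20 = 0.9375 dB.
Output = -25 − 0.9375 = -25.9375 dBFS.

-25.9375 dBFS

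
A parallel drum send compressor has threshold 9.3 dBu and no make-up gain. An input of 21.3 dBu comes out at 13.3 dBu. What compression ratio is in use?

Input overshoot = 21.3 − 9.3 = 12 dB; output overshoot = 13.3 − 9.3 = 4 dB.
Ratio = 12 / 4 = 3.

3:1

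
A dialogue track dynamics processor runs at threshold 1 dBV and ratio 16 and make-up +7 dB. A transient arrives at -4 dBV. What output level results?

-4 dBV is 5 dB below the 1 dBV threshold, so no gain reduction is applied.
Make-up gain adds 7 dB: -4 + 7 = 3 dBV.

3 dBV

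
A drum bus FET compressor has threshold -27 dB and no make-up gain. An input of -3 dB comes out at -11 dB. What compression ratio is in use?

Input overshoot = -3 − (-27) = 24 dB; output overshoot = -11 − (-27) = 16 dB.
Ratio = 24 / 16 = 1.5.

1.5:1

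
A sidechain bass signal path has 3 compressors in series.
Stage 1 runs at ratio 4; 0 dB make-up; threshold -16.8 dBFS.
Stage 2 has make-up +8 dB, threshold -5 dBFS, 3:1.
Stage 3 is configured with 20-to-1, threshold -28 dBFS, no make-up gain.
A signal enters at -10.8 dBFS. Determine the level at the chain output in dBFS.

-26.965 dBFS

Stage 1: overshoot 6 dB → 6/4 = 1.5 dB → -15.3 dBFS.
Stage 2: -15.3 dBFS ≤ -5 dBFS, so stage 2 doesn't engage; make-up brings it to -7.3 dBFS.
Stage 3: -7.3 dBFS is 20.7 dB over -28 dBFS; at 20:1 that becomes 1.035 dB over, giving -26.965 dBFS.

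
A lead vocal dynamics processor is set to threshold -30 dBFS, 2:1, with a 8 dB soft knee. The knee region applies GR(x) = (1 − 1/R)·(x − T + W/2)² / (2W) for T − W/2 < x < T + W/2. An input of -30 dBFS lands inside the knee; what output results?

x − T + W/2 = -30 − (-30) + 4 = 4.
GR = (1 − 1/2) × 4² / 16 = 0.5 × 16 / 16 = 0.5 dB.
Output = -30 − 0.5 = -30.5 dBFS.

-30.5 dBFS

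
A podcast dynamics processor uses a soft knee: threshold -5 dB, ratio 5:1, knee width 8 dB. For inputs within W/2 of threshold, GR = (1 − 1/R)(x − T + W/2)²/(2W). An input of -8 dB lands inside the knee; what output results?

x − T + W/2 = -8 − (-5) + 4 = 1.
GR = (1 − 1/5) × 1² / 16 = 0.8 × 1 / 16 = 0.05 dB.
Output = -8 − 0.05 = -8.05 dB.

-8.05 dB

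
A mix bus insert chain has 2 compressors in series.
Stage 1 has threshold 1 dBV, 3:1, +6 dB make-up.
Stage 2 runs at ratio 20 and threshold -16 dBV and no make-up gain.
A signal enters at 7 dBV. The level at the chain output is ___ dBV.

-14.75 dBV

Stage 1: overshoot 6 dB → 6/3 = 2 dB → 3 dBV; +6 dB make-up → 9 dBV.
Stage 2: 25 dB above -16 dBV, reduced 20:1 to 1.25 dB above → -14.75 dBV.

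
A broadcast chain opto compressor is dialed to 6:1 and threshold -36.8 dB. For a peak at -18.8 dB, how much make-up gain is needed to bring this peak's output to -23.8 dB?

The peak compresses to -36.8 + 18/6 = -33.8 dB.
To reach -23.8 dB requires -23.8 − (-33.8) = 10 dB of make-up.

10 dB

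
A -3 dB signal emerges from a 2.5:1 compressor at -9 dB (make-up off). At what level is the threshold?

Gain reduction = -3 − (-9) = 6 dB; output overshoot = GR / (R − 1) = 6 / 1.5 = 4 dB.
Threshold = output − output overshoot = -9 − 4 = -13 dB.

-13 dB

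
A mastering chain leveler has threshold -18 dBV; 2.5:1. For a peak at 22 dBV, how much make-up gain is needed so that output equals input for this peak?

Without make-up, output = threshold + overshoot/2.5 = -18 + 16 = -2 dBV.
Gap to target: 24 dB.

24 dB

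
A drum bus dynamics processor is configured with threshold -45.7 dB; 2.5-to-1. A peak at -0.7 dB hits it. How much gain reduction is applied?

-0.7 dB exceeds the threshold by 45 dB.
At 2.5:1, output sits 45/2.5 = 18 dB above threshold.
So the signal is attenuated by 45 − 18 = 27 dB.

27 dB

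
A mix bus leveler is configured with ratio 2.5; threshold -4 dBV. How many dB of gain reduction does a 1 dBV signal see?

3 dB

Overshoot = 1 − (-4) = 5 dB.
After 2.5:1 compression the overshoot becomes 5/2.5 = 2 dB.
GR = overshoot in − overshoot out = 5 − 2 = 3 dB.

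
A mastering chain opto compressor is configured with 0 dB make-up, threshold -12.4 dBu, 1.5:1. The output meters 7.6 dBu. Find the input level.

Post-compression overshoot = 7.6 − (-12.4) = 20 dB.
Undo the ratio: input overshoot = 20 × 1.5 = 30 dB, giving input = 17.6 dBu.

17.6 dBu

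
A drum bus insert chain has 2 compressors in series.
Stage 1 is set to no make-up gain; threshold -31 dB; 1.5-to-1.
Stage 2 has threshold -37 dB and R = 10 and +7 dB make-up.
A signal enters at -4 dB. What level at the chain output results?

Stage 1: overshoot 27 dB → 27/1.5 = 18 dB → -13 dB.
Stage 2: -13 dB is 24 dB over -37 dB; at 10:1 that becomes 2.4 dB over, giving -34.6 dB; +7 dB make-up → -27.6 dB.

-27.6 dB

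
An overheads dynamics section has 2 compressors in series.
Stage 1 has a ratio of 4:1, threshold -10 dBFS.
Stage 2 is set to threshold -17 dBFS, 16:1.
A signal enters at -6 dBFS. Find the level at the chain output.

-16.5 dBFS

Stage 1: -6 dBFS is 4 dB over -10 dBFS; at 4:1 that becomes 1 dB over, giving -9 dBFS.
Stage 2: -9 dBFS is 8 dB over -17 dBFS; at 16:1 that becomes 0.5 dB over, giving -16.5 dBFS.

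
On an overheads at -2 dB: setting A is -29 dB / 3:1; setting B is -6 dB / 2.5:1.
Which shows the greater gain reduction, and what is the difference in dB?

A, by 15.6 dB

A: GR = 27 − 27/3 = 18 dB.
B: GR = 4 − 4/2.5 = 2.4 dB.
A applies 15.6 dB more gain reduction.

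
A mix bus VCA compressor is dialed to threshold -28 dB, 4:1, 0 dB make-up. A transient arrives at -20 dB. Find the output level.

-20 dB sits 8 dB over threshold.
At 4:1 the overshoot is divided by 4, leaving 2 dB above threshold.
Output = -28 + 2 = -26 dB.

-26 dB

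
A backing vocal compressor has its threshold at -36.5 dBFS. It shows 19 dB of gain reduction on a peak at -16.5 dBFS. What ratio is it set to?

20:1

Input overshoot = -16.5 − (-36.5) = 20 dB.
Output overshoot = 20 − 19 = 1 dB.
Ratio = input overshoot / output overshoot = 20 / 1 = 20.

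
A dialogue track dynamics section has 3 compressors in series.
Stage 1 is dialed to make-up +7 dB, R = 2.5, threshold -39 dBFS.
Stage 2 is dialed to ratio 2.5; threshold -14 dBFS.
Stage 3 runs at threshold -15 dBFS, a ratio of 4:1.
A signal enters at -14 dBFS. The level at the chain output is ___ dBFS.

Stage 1: -14 dBFS is 25 dB over -39 dBFS; at 2.5:1 that becomes 10 dB over, giving -29 dBFS; +7 dB make-up → -22 dBFS.
Stage 2: below threshold (-22 ≤ -14); passes unchanged; output -22 dBFS.
Stage 3: below threshold (-22 ≤ -15); passes unchanged; output -22 dBFS.

-22 dBFS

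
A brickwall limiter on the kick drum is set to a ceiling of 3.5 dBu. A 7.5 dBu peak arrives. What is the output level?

At ∞:1, everything above 3.5 dBu is held at the ceiling.

3.5 dBu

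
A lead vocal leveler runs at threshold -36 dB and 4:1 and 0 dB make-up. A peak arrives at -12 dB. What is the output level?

-12 dB sits 24 dB over threshold.
4:1 compression reduces that to 24/4 = 6 dB over.
So the level is -36 + 6 = -30 dB.

-30 dB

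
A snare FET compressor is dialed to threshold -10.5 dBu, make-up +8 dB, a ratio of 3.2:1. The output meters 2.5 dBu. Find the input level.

Before make-up, the level was 2.5 − 8 = -5.5 dBu.
Post-compression overshoot = -5.5 − (-10.5) = 5 dB.
Before 3.2:1 compression the overshoot was 5 × 3.2 = 16 dB, so input = -10.5 + 16 = 5.5 dBu.

5.5 dBu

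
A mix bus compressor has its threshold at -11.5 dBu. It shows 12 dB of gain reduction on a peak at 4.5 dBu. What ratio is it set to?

Input overshoot = 4.5 − (-11.5) = 16 dB.
Output overshoot = 16 − 12 = 4 dB.
Ratio = input overshoot / output overshoot = 16 / 4 = 4.

4:1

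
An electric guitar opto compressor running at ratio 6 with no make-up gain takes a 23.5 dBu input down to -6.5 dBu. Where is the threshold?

-12.5 dBu

Input is 36 dB above T (since output overshoot × R = input overshoot: (-6.5 − T)·6 = 23.5 − T gives T = -12.5 dBu).
Check: -12.5 + (23.5 − (-12.5))/6 = -12.5 + 6 = -6.5 dBu. ✓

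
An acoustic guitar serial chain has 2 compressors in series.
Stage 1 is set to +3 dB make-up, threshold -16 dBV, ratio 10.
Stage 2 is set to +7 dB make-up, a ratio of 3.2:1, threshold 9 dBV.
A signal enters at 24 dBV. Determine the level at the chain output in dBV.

-2 dBV

Stage 1: overshoot 40 dB → 40/10 = 4 dB → -12 dBV; +3 dB make-up → -9 dBV.
Stage 2: -9 dBV is at or below the 9 dBV threshold — no compression; make-up brings it to -2 dBV.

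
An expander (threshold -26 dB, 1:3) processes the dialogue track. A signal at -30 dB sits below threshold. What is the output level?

-38 dB

The input is 4 dB below the -26 dB threshold.
A 1:3 expander multiplies undershoot by 3: 4 × 3 = 12 dB below threshold.
Output = -26 − 12 = -38 dB.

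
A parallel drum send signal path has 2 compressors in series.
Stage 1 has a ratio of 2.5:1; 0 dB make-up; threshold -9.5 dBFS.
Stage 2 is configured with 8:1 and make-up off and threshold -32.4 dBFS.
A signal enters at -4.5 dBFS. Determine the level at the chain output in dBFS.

-29.2875 dBFS

Stage 1: 5 dB above -9.5 dBFS, reduced 2.5:1 to 2 dB above → -7.5 dBFS.
Stage 2: -7.5 dBFS is 24.9 dB over -32.4 dBFS; at 8:1 that becomes 3.1125 dB over, giving -29.2875 dBFS.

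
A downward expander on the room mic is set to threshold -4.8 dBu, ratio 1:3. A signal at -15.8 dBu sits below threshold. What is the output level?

Below threshold, a 1:3 expander applies gain = (3−1)×(T − x) of attenuation.
(3−1) × 11 = 22 dB, so output = -15.8 − 22 = -37.8 dBu.

-37.8 dBu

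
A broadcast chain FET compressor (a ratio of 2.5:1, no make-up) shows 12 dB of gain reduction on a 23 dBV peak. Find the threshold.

3 dBV

Input is 20 dB above T (since output overshoot × R = input overshoot: (11 − T)·2.5 = 23 − T gives T = 3 dBV).
Check: 3 + (23 − 3)/2.5 = 3 + 8 = 11 dBV. ✓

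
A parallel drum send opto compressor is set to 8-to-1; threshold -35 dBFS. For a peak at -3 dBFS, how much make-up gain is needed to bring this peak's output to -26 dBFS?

5 dB

Overshoot 32 dB → 32/8 = 4 dB after compression, so the compressed level is -35 + 4 = -31 dBFS.
Make-up = target − compressed = -26 − (-31) = 5 dB.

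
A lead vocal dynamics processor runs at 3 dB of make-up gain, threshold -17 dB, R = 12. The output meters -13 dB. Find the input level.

-5 dB

Stripping the +3 dB make-up gives -16 dB at the gain stage.
That's 1 dB above the -17 dB threshold.
Undo the ratio: input overshoot = 1 × 12 = 12 dB, giving input = -5 dB.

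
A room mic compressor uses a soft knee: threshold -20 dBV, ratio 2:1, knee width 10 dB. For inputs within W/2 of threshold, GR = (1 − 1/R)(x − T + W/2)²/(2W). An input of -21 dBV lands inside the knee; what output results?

-21.4 dBV

x − T + W/2 = -21 − (-20) + 5 = 4.
GR = (1 − 1/2) × 4² / 20 = 0.5 × 16 / 20 = 0.4 dB.
Output = -21 − 0.4 = -21.4 dBV.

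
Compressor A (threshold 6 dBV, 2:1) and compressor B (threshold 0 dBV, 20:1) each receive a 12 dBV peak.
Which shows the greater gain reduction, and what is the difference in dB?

B, by 8.4 dB

A: 6 dB over, compressed to 3 dB over, so 3 dB of GR.
B: 12 dB over, compressed to 0.6 dB over, so 11.4 dB of GR.
B reduces 8.4 dB more.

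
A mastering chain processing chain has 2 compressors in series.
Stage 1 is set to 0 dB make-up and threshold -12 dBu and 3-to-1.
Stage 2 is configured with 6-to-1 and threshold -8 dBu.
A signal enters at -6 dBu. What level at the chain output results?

Stage 1: -6 dBu is 6 dB over -12 dBu; at 3:1 that becomes 2 dB over, giving -10 dBu.
Stage 2: -10 dBu is at or below the -8 dBu threshold — no compression; output -10 dBu.

-10 dBu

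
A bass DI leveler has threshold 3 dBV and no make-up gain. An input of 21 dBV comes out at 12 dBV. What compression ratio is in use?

Input overshoot = 21 − 3 = 18 dB; output overshoot = 12 − 3 = 9 dB.
Ratio = 18 / 9 = 2.

2:1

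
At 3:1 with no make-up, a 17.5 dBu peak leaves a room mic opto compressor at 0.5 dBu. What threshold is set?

Input is 25.5 dB above T (since output overshoot × R = input overshoot: (0.5 − T)·3 = 17.5 − T gives T = -8 dBu).
Check: -8 + (17.5 − (-8))/3 = -8 + 8.5 = 0.5 dBu. ✓

-8 dBu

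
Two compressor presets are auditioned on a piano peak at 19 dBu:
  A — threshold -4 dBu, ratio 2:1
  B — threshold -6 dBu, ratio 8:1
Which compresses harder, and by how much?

A: GR = 23 − 23/2 = 11.5 dB.
B: GR = 25 − 25/8 = 21.875 dB.
Difference: 10.375 dB in favour of B.

B, by 10.375 dB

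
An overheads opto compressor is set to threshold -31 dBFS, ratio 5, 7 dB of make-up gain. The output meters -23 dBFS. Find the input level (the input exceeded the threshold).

-26 dBFS

Remove make-up: -23 − 7 = -30 dBFS.
Post-compression overshoot = -30 − (-31) = 1 dB.
Input overshoot = R × output overshoot = 5 dB → input = -31 + 5 = -26 dBFS.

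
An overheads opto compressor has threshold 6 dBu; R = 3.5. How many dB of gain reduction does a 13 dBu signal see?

5 dB

Overshoot = 13 − 6 = 7 dB.
A 3.5:1 ratio leaves 2 dB of that excess.
Gain reduction = 7 − 2 = 5 dB.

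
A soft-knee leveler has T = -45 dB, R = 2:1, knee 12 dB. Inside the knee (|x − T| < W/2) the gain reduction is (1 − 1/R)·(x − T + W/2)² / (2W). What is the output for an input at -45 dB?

-45.75 dB

x − T + W/2 = -45 − (-45) + 6 = 6.
GR = (1 − 1/2) × 6² / 24 = 0.5 × 36 / 24 = 0.75 dB.
Output = -45 − 0.75 = -45.75 dB.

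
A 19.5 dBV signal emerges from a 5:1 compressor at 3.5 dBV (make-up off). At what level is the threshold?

Input is 20 dB above T (since output overshoot × R = input overshoot: (3.5 − T)·5 = 19.5 − T gives T = -0.5 dBV).
Check: -0.5 + (19.5 − (-0.5))/5 = -0.5 + 4 = 3.5 dBV. ✓

-0.5 dBV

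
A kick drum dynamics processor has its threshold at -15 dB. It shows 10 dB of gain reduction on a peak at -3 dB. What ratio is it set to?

Input overshoot = -3 − (-15) = 12 dB.
Output overshoot = 12 − 10 = 2 dB.
Ratio = input overshoot / output overshoot = 12 / 2 = 6.

6:1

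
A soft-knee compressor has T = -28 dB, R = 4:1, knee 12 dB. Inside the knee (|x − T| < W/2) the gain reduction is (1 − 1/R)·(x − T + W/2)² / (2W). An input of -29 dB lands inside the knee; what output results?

x − T + W/2 = -29 − (-28) + 6 = 5.
GR = (1 − 1/4) × 5² / 24 = 0.75 × 25 / 24 = 0.78125 dB.
Output = -29 − 0.78125 = -29.78125 dB.

-29.78125 dB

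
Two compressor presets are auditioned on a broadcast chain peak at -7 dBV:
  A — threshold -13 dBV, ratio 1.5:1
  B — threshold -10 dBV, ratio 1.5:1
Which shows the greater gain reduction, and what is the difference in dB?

A: 6 dB over, compressed to 4 dB over, so 2 dB of GR.
B: 3 dB over, compressed to 2 dB over, so 1 dB of GR.
A applies 1 dB more gain reduction.

A, by 1 dB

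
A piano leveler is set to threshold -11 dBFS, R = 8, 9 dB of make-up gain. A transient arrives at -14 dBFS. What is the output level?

-14 dBFS is 3 dB below the -11 dBFS threshold, so no gain reduction is applied.
Make-up gain adds 9 dB: -14 + 9 = -5 dBFS.

-5 dBFS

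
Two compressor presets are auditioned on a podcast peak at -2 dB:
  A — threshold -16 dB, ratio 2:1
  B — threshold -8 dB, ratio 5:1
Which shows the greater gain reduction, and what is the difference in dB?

A, by 2.2 dB

A: overshoot 14 dB → output overshoot 7 dB → GR 7 dB.
B: overshoot 6 dB → output overshoot 1.2 dB → GR 4.8 dB.
A reduces 2.2 dB more.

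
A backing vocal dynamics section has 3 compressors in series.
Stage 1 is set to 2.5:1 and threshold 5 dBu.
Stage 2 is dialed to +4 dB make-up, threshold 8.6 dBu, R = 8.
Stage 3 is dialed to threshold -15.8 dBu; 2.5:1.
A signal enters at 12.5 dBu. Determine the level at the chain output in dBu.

-4.68 dBu

Stage 1: overshoot 7.5 dB → 7.5/2.5 = 3 dB → 8 dBu.
Stage 2: 8 dBu is at or below the 8.6 dBu threshold — no compression; make-up brings it to 12 dBu.
Stage 3: 12 dBu is 27.8 dB over -15.8 dBu; at 2.5:1 that becomes 11.12 dB over, giving -4.68 dBu.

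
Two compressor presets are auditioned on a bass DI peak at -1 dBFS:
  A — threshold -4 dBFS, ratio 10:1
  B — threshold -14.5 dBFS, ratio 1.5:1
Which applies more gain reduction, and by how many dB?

A: GR = 3 − 3/10 = 2.7 dB.
B: GR = 13.5 − 13.5/1.5 = 4.5 dB.
Difference: 1.8 dB in favour of B.

B, by 1.8 dB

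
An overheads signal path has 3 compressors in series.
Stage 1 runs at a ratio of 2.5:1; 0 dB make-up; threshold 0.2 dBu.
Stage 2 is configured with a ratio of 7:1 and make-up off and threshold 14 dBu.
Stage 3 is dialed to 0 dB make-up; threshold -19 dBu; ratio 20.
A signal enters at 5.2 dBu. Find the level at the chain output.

Stage 1: overshoot 5 dB → 5/2.5 = 2 dB → 2.2 dBu.
Stage 2: below threshold (2.2 ≤ 14); passes unchanged; output 2.2 dBu.
Stage 3: 21.2 dB above -19 dBu, reduced 20:1 to 1.06 dB above → -17.94 dBu.

-17.94 dBu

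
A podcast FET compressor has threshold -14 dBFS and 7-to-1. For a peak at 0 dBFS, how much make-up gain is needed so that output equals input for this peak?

12 dB

Overshoot 14 dB → 14/7 = 2 dB after compression, so the compressed level is -14 + 2 = -12 dBFS.
Make-up = target − compressed = 0 − (-12) = 12 dB.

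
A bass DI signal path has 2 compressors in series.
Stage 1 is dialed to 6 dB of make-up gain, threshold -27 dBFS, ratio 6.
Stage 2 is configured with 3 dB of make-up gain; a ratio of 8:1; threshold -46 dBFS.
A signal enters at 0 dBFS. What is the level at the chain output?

Stage 1: overshoot 27 dB → 27/6 = 4.5 dB → -22.5 dBFS; +6 dB make-up → -16.5 dBFS.
Stage 2: -16.5 dBFS is 29.5 dB over -46 dBFS; at 8:1 that becomes 3.6875 dB over, giving -42.3125 dBFS; +3 dB make-up → -39.3125 dBFS.

-39.3125 dBFS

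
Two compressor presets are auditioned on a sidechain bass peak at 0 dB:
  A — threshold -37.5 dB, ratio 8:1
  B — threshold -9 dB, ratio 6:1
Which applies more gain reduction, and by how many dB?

A, by 25.3125 dB

A: overshoot 37.5 dB → output overshoot 4.6875 dB → GR 32.8125 dB.
B: overshoot 9 dB → output overshoot 1.5 dB → GR 7.5 dB.
A reduces 25.3125 dB more.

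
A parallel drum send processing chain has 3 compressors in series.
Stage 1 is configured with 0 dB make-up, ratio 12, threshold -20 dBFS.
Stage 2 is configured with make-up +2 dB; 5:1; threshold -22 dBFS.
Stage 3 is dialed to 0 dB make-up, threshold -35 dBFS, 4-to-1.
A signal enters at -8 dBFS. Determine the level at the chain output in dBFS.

-31.1 dBFS

Stage 1: 12 dB above -20 dBFS, reduced 12:1 to 1 dB above → -19 dBFS.
Stage 2: -19 dBFS is 3 dB over -22 dBFS; at 5:1 that becomes 0.6 dB over, giving -21.4 dBFS; +2 dB make-up → -19.4 dBFS.
Stage 3: overshoot 15.6 dB → 15.6/4 = 3.9 dB → -31.1 dBFS.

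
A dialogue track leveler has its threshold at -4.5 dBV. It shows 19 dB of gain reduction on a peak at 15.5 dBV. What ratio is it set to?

Input overshoot = 15.5 − (-4.5) = 20 dB.
Output overshoot = 20 − 19 = 1 dB.
Ratio = input overshoot / output overshoot = 20 / 1 = 20.

20:1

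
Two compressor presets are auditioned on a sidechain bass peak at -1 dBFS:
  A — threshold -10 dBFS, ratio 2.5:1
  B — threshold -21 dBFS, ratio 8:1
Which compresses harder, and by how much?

A: 9 dB over, compressed to 3.6 dB over, so 5.4 dB of GR.
B: 20 dB over, compressed to 2.5 dB over, so 17.5 dB of GR.
B reduces 12.1 dB more.

B, by 12.1 dB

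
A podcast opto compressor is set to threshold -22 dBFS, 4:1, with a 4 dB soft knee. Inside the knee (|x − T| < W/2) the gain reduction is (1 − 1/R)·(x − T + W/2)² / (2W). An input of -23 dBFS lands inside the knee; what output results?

x − T + W/2 = -23 − (-22) + 2 = 1.
GR = (1 − 1/4) × 1² / 8 = 0.75 × 1 / 8 = 0.09375 dB.
Output = -23 − 0.09375 = -23.09375 dBFS.

-23.09375 dBFS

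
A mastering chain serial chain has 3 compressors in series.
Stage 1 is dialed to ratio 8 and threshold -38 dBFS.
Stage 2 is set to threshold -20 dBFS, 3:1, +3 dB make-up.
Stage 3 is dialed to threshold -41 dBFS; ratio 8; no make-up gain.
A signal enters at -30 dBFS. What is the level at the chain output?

Stage 1: overshoot 8 dB → 8/8 = 1 dB → -37 dBFS.
Stage 2: below threshold (-37 ≤ -20); passes unchanged; make-up brings it to -34 dBFS.
Stage 3: 7 dB above -41 dBFS, reduced 8:1 to 0.875 dB above → -40.125 dBFS.

-40.125 dBFS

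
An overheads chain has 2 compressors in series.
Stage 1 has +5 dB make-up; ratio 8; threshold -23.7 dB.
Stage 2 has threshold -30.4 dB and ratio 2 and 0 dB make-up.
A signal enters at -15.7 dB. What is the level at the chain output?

Stage 1: 8 dB above -23.7 dB, reduced 8:1 to 1 dB above → -22.7 dB; +5 dB make-up → -17.7 dB.
Stage 2: 12.7 dB above -30.4 dB, reduced 2:1 to 6.35 dB above → -24.05 dB.

-24.05 dB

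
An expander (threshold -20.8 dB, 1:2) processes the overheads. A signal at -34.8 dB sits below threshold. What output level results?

The input is 14 dB below the -20.8 dB threshold.
A 1:2 expander multiplies undershoot by 2: 14 × 2 = 28 dB below threshold.
Output = -20.8 − 28 = -48.8 dB.

-48.8 dB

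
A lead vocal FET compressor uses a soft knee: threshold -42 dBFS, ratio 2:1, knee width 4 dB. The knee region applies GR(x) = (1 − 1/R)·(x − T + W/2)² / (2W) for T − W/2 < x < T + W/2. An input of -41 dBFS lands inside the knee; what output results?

-41.5625 dBFS

x − T + W/2 = -41 − (-42) + 2 = 3.
GR = (1 − 1/2) × 3² / 8 = 0.5 × 9 / 8 = 0.5625 dB.
Output = -41 − 0.5625 = -41.5625 dBFS.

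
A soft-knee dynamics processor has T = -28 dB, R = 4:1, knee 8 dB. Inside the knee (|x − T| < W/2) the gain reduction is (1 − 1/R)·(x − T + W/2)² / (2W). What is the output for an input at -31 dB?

x − T + W/2 = -31 − (-28) + 4 = 1.
GR = (1 − 1/4) × 1² / 16 = 0.75 × 1 / 16 = 0.046875 dB.
Output = -31 − 0.046875 = -31.046875 dB.

-31.046875 dB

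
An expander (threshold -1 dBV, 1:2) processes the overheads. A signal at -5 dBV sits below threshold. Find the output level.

The input is 4 dB below the -1 dBV threshold.
A 1:2 expander multiplies undershoot by 2: 4 × 2 = 8 dB below threshold.
Output = -1 − 8 = -9 dBV.

-9 dBV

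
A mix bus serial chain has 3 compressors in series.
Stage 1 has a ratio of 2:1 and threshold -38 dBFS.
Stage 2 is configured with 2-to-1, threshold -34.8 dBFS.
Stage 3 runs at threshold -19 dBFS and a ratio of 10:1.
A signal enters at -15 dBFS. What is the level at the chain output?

Stage 1: 23 dB above -38 dBFS, reduced 2:1 to 11.5 dB above → -26.5 dBFS.
Stage 2: overshoot 8.3 dB → 8.3/2 = 4.15 dB → -30.65 dBFS.
Stage 3: -30.65 dBFS is at or below the -19 dBFS threshold — no compression; output -30.65 dBFS.

-30.65 dBFS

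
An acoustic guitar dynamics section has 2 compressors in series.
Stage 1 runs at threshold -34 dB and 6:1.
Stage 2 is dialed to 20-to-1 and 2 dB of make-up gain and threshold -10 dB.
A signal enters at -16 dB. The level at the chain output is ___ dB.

-29 dB

Stage 1: 18 dB above -34 dB, reduced 6:1 to 3 dB above → -31 dB.
Stage 2: -31 dB ≤ -10 dB, so stage 2 doesn't engage; make-up brings it to -29 dB.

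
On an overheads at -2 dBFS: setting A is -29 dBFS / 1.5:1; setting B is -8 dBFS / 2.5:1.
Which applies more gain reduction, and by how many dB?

A: 27 dB over, compressed to 18 dB over, so 9 dB of GR.
B: 6 dB over, compressed to 2.4 dB over, so 3.6 dB of GR.
Difference: 5.4 dB in favour of A.

A, by 5.4 dB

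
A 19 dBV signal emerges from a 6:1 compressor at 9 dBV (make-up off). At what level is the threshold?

7 dBV

Input is 12 dB above T (since output overshoot × R = input overshoot: (9 − T)·6 = 19 − T gives T = 7 dBV).
Check: 7 + (19 − 7)/6 = 7 + 2 = 9 dBV. ✓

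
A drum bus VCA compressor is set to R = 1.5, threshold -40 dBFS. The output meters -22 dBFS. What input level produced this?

The compressed level sits -22 − (-40) = 18 dB over threshold.
Undo the ratio: input overshoot = 18 × 1.5 = 27 dB, giving input = -13 dBFS.

-13 dBFS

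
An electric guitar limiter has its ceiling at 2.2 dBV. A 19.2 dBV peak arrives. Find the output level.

A brickwall limiter is an ∞:1 compressor: any input above the ceiling is clamped to 2.2 dBV.

2.2 dBV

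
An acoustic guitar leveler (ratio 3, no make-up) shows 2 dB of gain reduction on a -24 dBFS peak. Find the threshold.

Gain reduction = -24 − (-26) = 2 dB; output overshoot = GR / (R − 1) = 2 / 2 = 1 dB.
Threshold = output − output overshoot = -26 − 1 = -27 dBFS.

-27 dBFS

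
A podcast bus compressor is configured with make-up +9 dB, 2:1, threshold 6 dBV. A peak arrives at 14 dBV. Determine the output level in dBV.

19 dBV

Overshoot: 14 − 6 = 8 dB.
2:1 compression reduces that to 8/2 = 4 dB over.
That puts the output at 10 dBV; make-up adds 9 dB, giving 19 dBV.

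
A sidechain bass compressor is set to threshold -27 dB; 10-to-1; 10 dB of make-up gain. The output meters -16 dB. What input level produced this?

-17 dB

Remove make-up: -16 − 10 = -26 dB.
Post-compression overshoot = -26 − (-27) = 1 dB.
Undo the ratio: input overshoot = 1 × 10 = 10 dB, giving input = -17 dB.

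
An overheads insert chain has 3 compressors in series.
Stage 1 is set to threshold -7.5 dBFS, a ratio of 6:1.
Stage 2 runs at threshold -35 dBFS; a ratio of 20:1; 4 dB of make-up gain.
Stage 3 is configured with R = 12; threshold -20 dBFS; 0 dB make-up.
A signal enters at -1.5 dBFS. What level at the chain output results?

Stage 1: overshoot 6 dB → 6/6 = 1 dB → -6.5 dBFS.
Stage 2: 28.5 dB above -35 dBFS, reduced 20:1 to 1.425 dB above → -33.575 dBFS; +4 dB make-up → -29.575 dBFS.
Stage 3: -29.575 dBFS ≤ -20 dBFS, so stage 3 doesn't engage; output -29.575 dBFS.

-29.575 dBFS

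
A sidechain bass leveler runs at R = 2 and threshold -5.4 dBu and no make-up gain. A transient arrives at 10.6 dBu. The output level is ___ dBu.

2.6 dBu

10.6 dBu sits 16 dB over threshold.
2:1 compression reduces that to 16/2 = 8 dB over.
That puts the output at 2.6 dBu.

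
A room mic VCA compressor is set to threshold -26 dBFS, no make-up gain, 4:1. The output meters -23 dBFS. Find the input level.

-14 dBFS

Post-compression overshoot = -23 − (-26) = 3 dB.
Before 4:1 compression the overshoot was 3 × 4 = 12 dB, so input = -26 + 12 = -14 dBFS.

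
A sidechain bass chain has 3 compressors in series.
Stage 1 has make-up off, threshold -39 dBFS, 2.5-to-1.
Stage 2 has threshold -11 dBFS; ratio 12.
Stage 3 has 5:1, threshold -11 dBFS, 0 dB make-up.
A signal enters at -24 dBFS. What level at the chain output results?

Stage 1: overshoot 15 dB → 15/2.5 = 6 dB → -33 dBFS.
Stage 2: below threshold (-33 ≤ -11); passes unchanged; output -33 dBFS.
Stage 3: -33 dBFS ≤ -11 dBFS, so stage 3 doesn't engage; output -33 dBFS.

-33 dBFS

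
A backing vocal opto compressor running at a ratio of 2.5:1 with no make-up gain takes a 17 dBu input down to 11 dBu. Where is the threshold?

Gain reduction = 17 − 11 = 6 dB; output overshoot = GR / (R − 1) = 6 / 1.5 = 4 dB.
Threshold = output − output overshoot = 11 − 4 = 7 dBu.

7 dBu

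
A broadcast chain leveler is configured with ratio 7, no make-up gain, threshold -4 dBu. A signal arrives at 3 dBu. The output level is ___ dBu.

3 dBu sits 7 dB over threshold.
The 7 dB excess becomes 1 dB after 7:1 reduction.
So the level is -4 + 1 = -3 dBu.

-3 dBu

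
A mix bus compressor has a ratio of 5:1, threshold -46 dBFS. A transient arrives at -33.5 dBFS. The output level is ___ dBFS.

-43.5 dBFS

Overshoot: -33.5 − (-46) = 12.5 dB.
At 5:1 the overshoot is divided by 5, leaving 2.5 dB above threshold.
So the level is -46 + 2.5 = -43.5 dBFS.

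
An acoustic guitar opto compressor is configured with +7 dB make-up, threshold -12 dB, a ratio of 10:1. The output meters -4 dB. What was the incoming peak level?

Stripping the +7 dB make-up gives -11 dB at the gain stage.
Post-compression overshoot = -11 − (-12) = 1 dB.
Before 10:1 compression the overshoot was 1 × 10 = 10 dB, so input = -12 + 10 = -2 dB.

-2 dB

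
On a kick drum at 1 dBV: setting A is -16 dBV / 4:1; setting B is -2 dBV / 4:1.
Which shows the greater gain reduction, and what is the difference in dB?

A, by 10.5 dB

A: 17 dB over, compressed to 4.25 dB over, so 12.75 dB of GR.
B: 3 dB over, compressed to 0.75 dB over, so 2.25 dB of GR.
A reduces 10.5 dB more.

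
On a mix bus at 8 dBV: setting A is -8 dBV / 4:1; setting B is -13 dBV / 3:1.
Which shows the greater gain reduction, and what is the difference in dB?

A: overshoot 16 dB → output overshoot 4 dB → GR 12 dB.
B: overshoot 21 dB → output overshoot 7 dB → GR 14 dB.
B reduces 2 dB more.

B, by 2 dB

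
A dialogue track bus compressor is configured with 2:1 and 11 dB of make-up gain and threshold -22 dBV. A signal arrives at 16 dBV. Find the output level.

8 dBV

The input is 38 dB above the -22 dBV threshold.
2:1 compression reduces that to 38/2 = 19 dB over.
That puts the output at -3 dBV; make-up adds 11 dB, giving 8 dBV.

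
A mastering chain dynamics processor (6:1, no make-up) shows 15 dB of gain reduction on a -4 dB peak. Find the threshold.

-22 dB

Let T be the threshold. Output overshoot = (input overshoot)/R, so -19 − T = (-4 − T)/6.
6·(-19 − T) = -4 − T → 5·T = -114 − (-4) = -110.
T = -110/5 = -22 dB.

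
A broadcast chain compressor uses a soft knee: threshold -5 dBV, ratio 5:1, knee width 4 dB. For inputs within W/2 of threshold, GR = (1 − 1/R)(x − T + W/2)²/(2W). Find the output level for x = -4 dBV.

x − T + W/2 = -4 − (-5) + 2 = 3.
GR = (1 − 1/5) × 3² / 8 = 0.8 × 9 / 8 = 0.9 dB.
Output = -4 − 0.9 = -4.9 dBV.

-4.9 dBV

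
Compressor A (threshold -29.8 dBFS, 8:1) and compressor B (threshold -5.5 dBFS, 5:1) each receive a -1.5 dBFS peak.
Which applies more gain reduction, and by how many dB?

A, by 21.5625 dB

A: GR = 28.3 − 28.3/8 = 24.7625 dB.
B: GR = 4 − 4/5 = 3.2 dB.
Difference: 21.5625 dB in favour of A.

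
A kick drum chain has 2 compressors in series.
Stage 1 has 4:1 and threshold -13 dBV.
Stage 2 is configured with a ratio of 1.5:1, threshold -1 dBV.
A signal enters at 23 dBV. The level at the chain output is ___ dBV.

-4 dBV

Stage 1: 23 dBV is 36 dB over -13 dBV; at 4:1 that becomes 9 dB over, giving -4 dBV.
Stage 2: below threshold (-4 ≤ -1); passes unchanged; output -4 dBV.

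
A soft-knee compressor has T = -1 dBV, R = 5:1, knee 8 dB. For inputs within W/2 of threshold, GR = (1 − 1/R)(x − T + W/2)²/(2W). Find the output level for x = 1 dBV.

-0.8 dBV

x − T + W/2 = 1 − (-1) + 4 = 6.
GR = (1 − 1/5) × 6² / 16 = 0.8 × 36 / 16 = 1.8 dB.
Output = 1 − 1.8 = -0.8 dBV.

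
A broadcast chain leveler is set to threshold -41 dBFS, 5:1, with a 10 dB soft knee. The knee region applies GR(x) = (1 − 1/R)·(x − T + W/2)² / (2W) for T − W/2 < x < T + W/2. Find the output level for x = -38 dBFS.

x − T + W/2 = -38 − (-41) + 5 = 8.
GR = (1 − 1/5) × 8² / 20 = 0.8 × 64 / 20 = 2.56 dB.
Output = -38 − 2.56 = -40.56 dBFS.

-40.56 dBFS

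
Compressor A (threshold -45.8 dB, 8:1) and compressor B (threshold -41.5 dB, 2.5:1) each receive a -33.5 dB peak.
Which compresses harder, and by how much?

A: GR = 12.3 − 12.3/8 = 10.7625 dB.
B: GR = 8 − 8/2.5 = 4.8 dB.
A applies 5.9625 dB more gain reduction.

A, by 5.9625 dB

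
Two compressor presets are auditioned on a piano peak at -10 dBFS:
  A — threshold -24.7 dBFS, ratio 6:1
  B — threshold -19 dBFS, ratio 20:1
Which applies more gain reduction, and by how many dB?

A, by 3.7 dB

A: 14.7 dB over, compressed to 2.45 dB over, so 12.25 dB of GR.
B: 9 dB over, compressed to 0.45 dB over, so 8.55 dB of GR.
A applies 3.7 dB more gain reduction.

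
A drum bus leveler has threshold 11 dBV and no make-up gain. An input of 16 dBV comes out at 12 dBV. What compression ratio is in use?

5:1

Input overshoot = 16 − 11 = 5 dB; output overshoot = 12 − 11 = 1 dB.
Ratio = 5 / 1 = 5.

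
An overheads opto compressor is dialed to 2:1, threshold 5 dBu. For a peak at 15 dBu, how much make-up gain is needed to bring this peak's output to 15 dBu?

Without make-up, output = threshold + overshoot/2 = 5 + 5 = 10 dBu.
Gap to target: 5 dB.

5 dB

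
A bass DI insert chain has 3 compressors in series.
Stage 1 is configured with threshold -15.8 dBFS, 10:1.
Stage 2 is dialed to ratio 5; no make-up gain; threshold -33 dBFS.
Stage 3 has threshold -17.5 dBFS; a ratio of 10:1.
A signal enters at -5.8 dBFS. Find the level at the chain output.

-29.36 dBFS

Stage 1: overshoot 10 dB → 10/10 = 1 dB → -14.8 dBFS.
Stage 2: -14.8 dBFS is 18.2 dB over -33 dBFS; at 5:1 that becomes 3.64 dB over, giving -29.36 dBFS.
Stage 3: -29.36 dBFS is at or below the -17.5 dBFS threshold — no compression; output -29.36 dBFS.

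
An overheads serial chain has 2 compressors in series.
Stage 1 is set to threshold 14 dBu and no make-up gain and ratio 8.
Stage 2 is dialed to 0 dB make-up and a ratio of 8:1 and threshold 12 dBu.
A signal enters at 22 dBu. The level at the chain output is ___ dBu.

Stage 1: overshoot 8 dB → 8/8 = 1 dB → 15 dBu.
Stage 2: overshoot 3 dB → 3/8 = 0.375 dB → 12.375 dBu.

12.375 dBu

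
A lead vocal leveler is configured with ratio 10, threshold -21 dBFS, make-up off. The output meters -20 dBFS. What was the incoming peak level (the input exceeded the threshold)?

The compressed level sits -20 − (-21) = 1 dB over threshold.
Before 10:1 compression the overshoot was 1 × 10 = 10 dB, so input = -21 + 10 = -11 dBFS.

-11 dBFS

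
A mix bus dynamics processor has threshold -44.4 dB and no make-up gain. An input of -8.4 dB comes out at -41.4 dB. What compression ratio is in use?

Input overshoot = -8.4 − (-44.4) = 36 dB; output overshoot = -41.4 − (-44.4) = 3 dB.
Ratio = 36 / 3 = 12.

12:1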